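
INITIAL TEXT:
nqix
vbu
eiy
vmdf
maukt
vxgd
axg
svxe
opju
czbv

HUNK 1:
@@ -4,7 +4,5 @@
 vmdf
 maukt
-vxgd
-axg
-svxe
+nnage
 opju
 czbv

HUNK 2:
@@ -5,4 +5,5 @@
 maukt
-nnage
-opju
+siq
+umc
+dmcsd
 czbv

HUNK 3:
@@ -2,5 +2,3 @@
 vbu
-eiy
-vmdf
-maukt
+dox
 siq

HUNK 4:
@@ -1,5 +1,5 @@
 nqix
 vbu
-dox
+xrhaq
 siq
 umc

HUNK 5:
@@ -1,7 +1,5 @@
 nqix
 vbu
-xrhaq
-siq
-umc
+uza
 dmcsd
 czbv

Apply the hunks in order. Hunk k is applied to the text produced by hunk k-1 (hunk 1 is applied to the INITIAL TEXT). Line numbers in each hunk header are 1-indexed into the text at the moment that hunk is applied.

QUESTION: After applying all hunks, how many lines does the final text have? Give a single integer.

Answer: 5

Derivation:
Hunk 1: at line 4 remove [vxgd,axg,svxe] add [nnage] -> 8 lines: nqix vbu eiy vmdf maukt nnage opju czbv
Hunk 2: at line 5 remove [nnage,opju] add [siq,umc,dmcsd] -> 9 lines: nqix vbu eiy vmdf maukt siq umc dmcsd czbv
Hunk 3: at line 2 remove [eiy,vmdf,maukt] add [dox] -> 7 lines: nqix vbu dox siq umc dmcsd czbv
Hunk 4: at line 1 remove [dox] add [xrhaq] -> 7 lines: nqix vbu xrhaq siq umc dmcsd czbv
Hunk 5: at line 1 remove [xrhaq,siq,umc] add [uza] -> 5 lines: nqix vbu uza dmcsd czbv
Final line count: 5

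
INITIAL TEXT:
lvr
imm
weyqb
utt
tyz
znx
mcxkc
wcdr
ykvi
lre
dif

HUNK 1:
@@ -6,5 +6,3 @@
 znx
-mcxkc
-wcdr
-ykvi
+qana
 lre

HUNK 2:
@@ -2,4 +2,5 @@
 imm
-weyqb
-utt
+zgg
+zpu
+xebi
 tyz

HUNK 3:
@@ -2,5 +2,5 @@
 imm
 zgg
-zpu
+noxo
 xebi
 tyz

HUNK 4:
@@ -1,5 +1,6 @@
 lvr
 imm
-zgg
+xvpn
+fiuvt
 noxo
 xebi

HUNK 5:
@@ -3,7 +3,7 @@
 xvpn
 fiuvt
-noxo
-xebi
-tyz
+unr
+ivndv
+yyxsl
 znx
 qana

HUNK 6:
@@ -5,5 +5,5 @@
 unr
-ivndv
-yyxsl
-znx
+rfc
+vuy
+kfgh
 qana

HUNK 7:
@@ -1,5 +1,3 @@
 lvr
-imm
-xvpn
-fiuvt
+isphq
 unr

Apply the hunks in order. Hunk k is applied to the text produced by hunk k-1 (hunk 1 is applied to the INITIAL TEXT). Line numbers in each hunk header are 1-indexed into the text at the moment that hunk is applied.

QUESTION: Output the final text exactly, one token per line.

Answer: lvr
isphq
unr
rfc
vuy
kfgh
qana
lre
dif

Derivation:
Hunk 1: at line 6 remove [mcxkc,wcdr,ykvi] add [qana] -> 9 lines: lvr imm weyqb utt tyz znx qana lre dif
Hunk 2: at line 2 remove [weyqb,utt] add [zgg,zpu,xebi] -> 10 lines: lvr imm zgg zpu xebi tyz znx qana lre dif
Hunk 3: at line 2 remove [zpu] add [noxo] -> 10 lines: lvr imm zgg noxo xebi tyz znx qana lre dif
Hunk 4: at line 1 remove [zgg] add [xvpn,fiuvt] -> 11 lines: lvr imm xvpn fiuvt noxo xebi tyz znx qana lre dif
Hunk 5: at line 3 remove [noxo,xebi,tyz] add [unr,ivndv,yyxsl] -> 11 lines: lvr imm xvpn fiuvt unr ivndv yyxsl znx qana lre dif
Hunk 6: at line 5 remove [ivndv,yyxsl,znx] add [rfc,vuy,kfgh] -> 11 lines: lvr imm xvpn fiuvt unr rfc vuy kfgh qana lre dif
Hunk 7: at line 1 remove [imm,xvpn,fiuvt] add [isphq] -> 9 lines: lvr isphq unr rfc vuy kfgh qana lre dif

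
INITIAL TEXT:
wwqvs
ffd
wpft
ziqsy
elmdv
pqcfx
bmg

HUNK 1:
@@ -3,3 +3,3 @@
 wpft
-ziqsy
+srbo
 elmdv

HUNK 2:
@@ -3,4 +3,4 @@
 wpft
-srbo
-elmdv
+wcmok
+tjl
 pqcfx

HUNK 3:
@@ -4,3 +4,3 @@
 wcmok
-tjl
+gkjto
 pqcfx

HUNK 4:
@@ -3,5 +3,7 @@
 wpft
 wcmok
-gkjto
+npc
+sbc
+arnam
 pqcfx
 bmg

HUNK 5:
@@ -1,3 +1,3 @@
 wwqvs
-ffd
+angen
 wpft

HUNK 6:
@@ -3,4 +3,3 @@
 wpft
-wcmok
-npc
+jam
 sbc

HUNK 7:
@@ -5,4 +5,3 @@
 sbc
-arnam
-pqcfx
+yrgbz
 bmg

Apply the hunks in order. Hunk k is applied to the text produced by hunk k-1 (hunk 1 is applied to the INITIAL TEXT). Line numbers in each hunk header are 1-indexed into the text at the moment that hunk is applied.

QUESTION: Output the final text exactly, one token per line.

Hunk 1: at line 3 remove [ziqsy] add [srbo] -> 7 lines: wwqvs ffd wpft srbo elmdv pqcfx bmg
Hunk 2: at line 3 remove [srbo,elmdv] add [wcmok,tjl] -> 7 lines: wwqvs ffd wpft wcmok tjl pqcfx bmg
Hunk 3: at line 4 remove [tjl] add [gkjto] -> 7 lines: wwqvs ffd wpft wcmok gkjto pqcfx bmg
Hunk 4: at line 3 remove [gkjto] add [npc,sbc,arnam] -> 9 lines: wwqvs ffd wpft wcmok npc sbc arnam pqcfx bmg
Hunk 5: at line 1 remove [ffd] add [angen] -> 9 lines: wwqvs angen wpft wcmok npc sbc arnam pqcfx bmg
Hunk 6: at line 3 remove [wcmok,npc] add [jam] -> 8 lines: wwqvs angen wpft jam sbc arnam pqcfx bmg
Hunk 7: at line 5 remove [arnam,pqcfx] add [yrgbz] -> 7 lines: wwqvs angen wpft jam sbc yrgbz bmg

Answer: wwqvs
angen
wpft
jam
sbc
yrgbz
bmg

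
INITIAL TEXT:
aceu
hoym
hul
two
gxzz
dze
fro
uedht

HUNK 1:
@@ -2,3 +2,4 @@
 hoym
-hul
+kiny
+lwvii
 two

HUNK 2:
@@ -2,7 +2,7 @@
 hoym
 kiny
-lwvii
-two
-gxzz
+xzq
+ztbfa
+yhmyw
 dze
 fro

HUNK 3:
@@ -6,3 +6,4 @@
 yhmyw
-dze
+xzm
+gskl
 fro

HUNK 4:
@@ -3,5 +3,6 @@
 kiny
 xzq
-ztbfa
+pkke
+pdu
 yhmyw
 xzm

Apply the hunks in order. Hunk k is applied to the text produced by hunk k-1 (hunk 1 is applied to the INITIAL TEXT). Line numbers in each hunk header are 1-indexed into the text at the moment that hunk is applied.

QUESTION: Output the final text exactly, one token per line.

Hunk 1: at line 2 remove [hul] add [kiny,lwvii] -> 9 lines: aceu hoym kiny lwvii two gxzz dze fro uedht
Hunk 2: at line 2 remove [lwvii,two,gxzz] add [xzq,ztbfa,yhmyw] -> 9 lines: aceu hoym kiny xzq ztbfa yhmyw dze fro uedht
Hunk 3: at line 6 remove [dze] add [xzm,gskl] -> 10 lines: aceu hoym kiny xzq ztbfa yhmyw xzm gskl fro uedht
Hunk 4: at line 3 remove [ztbfa] add [pkke,pdu] -> 11 lines: aceu hoym kiny xzq pkke pdu yhmyw xzm gskl fro uedht

Answer: aceu
hoym
kiny
xzq
pkke
pdu
yhmyw
xzm
gskl
fro
uedht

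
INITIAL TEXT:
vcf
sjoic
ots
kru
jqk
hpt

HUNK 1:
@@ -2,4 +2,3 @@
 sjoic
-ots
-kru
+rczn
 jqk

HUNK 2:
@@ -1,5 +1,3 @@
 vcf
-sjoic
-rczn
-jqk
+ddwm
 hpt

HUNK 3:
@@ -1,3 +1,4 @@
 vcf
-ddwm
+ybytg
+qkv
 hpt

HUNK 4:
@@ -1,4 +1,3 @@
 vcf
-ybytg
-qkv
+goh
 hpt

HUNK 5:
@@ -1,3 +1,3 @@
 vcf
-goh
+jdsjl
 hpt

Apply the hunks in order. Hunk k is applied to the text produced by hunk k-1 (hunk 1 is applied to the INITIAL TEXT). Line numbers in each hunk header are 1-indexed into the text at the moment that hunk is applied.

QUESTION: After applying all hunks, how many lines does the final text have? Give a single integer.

Hunk 1: at line 2 remove [ots,kru] add [rczn] -> 5 lines: vcf sjoic rczn jqk hpt
Hunk 2: at line 1 remove [sjoic,rczn,jqk] add [ddwm] -> 3 lines: vcf ddwm hpt
Hunk 3: at line 1 remove [ddwm] add [ybytg,qkv] -> 4 lines: vcf ybytg qkv hpt
Hunk 4: at line 1 remove [ybytg,qkv] add [goh] -> 3 lines: vcf goh hpt
Hunk 5: at line 1 remove [goh] add [jdsjl] -> 3 lines: vcf jdsjl hpt
Final line count: 3

Answer: 3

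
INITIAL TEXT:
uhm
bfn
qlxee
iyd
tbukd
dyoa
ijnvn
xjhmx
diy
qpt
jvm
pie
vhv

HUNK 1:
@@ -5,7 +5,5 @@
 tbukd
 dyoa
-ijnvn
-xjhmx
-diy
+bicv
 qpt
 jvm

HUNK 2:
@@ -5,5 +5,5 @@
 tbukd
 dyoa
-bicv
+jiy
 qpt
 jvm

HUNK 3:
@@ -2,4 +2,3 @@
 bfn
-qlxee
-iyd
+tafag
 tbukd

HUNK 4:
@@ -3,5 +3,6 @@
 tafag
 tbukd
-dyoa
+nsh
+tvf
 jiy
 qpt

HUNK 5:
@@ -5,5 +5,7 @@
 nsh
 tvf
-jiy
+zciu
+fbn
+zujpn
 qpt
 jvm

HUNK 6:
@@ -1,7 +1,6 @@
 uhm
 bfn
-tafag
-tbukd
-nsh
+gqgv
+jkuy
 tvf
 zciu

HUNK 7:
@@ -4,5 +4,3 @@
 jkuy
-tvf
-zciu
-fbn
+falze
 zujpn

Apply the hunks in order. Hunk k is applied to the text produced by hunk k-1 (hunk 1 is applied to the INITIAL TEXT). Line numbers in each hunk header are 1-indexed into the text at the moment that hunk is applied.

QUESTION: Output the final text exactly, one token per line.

Hunk 1: at line 5 remove [ijnvn,xjhmx,diy] add [bicv] -> 11 lines: uhm bfn qlxee iyd tbukd dyoa bicv qpt jvm pie vhv
Hunk 2: at line 5 remove [bicv] add [jiy] -> 11 lines: uhm bfn qlxee iyd tbukd dyoa jiy qpt jvm pie vhv
Hunk 3: at line 2 remove [qlxee,iyd] add [tafag] -> 10 lines: uhm bfn tafag tbukd dyoa jiy qpt jvm pie vhv
Hunk 4: at line 3 remove [dyoa] add [nsh,tvf] -> 11 lines: uhm bfn tafag tbukd nsh tvf jiy qpt jvm pie vhv
Hunk 5: at line 5 remove [jiy] add [zciu,fbn,zujpn] -> 13 lines: uhm bfn tafag tbukd nsh tvf zciu fbn zujpn qpt jvm pie vhv
Hunk 6: at line 1 remove [tafag,tbukd,nsh] add [gqgv,jkuy] -> 12 lines: uhm bfn gqgv jkuy tvf zciu fbn zujpn qpt jvm pie vhv
Hunk 7: at line 4 remove [tvf,zciu,fbn] add [falze] -> 10 lines: uhm bfn gqgv jkuy falze zujpn qpt jvm pie vhv

Answer: uhm
bfn
gqgv
jkuy
falze
zujpn
qpt
jvm
pie
vhv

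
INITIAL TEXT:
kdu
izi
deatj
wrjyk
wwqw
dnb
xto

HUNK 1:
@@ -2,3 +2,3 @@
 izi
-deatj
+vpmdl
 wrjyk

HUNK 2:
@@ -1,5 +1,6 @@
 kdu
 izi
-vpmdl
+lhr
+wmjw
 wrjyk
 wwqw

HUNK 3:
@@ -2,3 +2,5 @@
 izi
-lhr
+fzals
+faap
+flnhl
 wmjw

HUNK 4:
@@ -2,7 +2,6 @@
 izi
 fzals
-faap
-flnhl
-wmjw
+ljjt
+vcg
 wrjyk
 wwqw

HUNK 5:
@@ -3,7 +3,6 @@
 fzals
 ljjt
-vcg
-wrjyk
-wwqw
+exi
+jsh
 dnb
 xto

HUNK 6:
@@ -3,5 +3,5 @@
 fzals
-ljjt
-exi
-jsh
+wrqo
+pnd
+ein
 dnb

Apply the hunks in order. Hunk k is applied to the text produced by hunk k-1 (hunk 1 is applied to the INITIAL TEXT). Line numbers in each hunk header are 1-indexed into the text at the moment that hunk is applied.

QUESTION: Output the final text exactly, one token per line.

Hunk 1: at line 2 remove [deatj] add [vpmdl] -> 7 lines: kdu izi vpmdl wrjyk wwqw dnb xto
Hunk 2: at line 1 remove [vpmdl] add [lhr,wmjw] -> 8 lines: kdu izi lhr wmjw wrjyk wwqw dnb xto
Hunk 3: at line 2 remove [lhr] add [fzals,faap,flnhl] -> 10 lines: kdu izi fzals faap flnhl wmjw wrjyk wwqw dnb xto
Hunk 4: at line 2 remove [faap,flnhl,wmjw] add [ljjt,vcg] -> 9 lines: kdu izi fzals ljjt vcg wrjyk wwqw dnb xto
Hunk 5: at line 3 remove [vcg,wrjyk,wwqw] add [exi,jsh] -> 8 lines: kdu izi fzals ljjt exi jsh dnb xto
Hunk 6: at line 3 remove [ljjt,exi,jsh] add [wrqo,pnd,ein] -> 8 lines: kdu izi fzals wrqo pnd ein dnb xto

Answer: kdu
izi
fzals
wrqo
pnd
ein
dnb
xto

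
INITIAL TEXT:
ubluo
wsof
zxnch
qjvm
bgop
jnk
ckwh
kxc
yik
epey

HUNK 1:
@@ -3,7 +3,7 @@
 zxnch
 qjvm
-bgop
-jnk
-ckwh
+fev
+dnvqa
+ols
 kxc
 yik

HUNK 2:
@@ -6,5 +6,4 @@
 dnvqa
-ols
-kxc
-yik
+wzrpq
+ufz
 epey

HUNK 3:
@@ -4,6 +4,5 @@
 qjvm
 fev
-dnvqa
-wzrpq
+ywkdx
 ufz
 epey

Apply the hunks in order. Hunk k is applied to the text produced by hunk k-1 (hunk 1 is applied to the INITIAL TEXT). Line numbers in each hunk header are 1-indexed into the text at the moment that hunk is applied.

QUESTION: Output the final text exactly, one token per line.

Hunk 1: at line 3 remove [bgop,jnk,ckwh] add [fev,dnvqa,ols] -> 10 lines: ubluo wsof zxnch qjvm fev dnvqa ols kxc yik epey
Hunk 2: at line 6 remove [ols,kxc,yik] add [wzrpq,ufz] -> 9 lines: ubluo wsof zxnch qjvm fev dnvqa wzrpq ufz epey
Hunk 3: at line 4 remove [dnvqa,wzrpq] add [ywkdx] -> 8 lines: ubluo wsof zxnch qjvm fev ywkdx ufz epey

Answer: ubluo
wsof
zxnch
qjvm
fev
ywkdx
ufz
epey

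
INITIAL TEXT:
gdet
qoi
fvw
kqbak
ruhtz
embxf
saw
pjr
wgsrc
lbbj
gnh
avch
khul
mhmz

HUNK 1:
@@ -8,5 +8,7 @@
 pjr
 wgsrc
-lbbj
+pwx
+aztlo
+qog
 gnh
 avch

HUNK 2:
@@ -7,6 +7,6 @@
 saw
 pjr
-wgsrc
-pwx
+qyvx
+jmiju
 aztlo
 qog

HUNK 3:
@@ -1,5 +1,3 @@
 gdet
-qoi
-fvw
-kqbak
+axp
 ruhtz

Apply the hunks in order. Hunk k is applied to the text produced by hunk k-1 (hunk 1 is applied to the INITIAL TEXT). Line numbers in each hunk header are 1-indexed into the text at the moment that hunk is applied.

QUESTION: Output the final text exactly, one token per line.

Hunk 1: at line 8 remove [lbbj] add [pwx,aztlo,qog] -> 16 lines: gdet qoi fvw kqbak ruhtz embxf saw pjr wgsrc pwx aztlo qog gnh avch khul mhmz
Hunk 2: at line 7 remove [wgsrc,pwx] add [qyvx,jmiju] -> 16 lines: gdet qoi fvw kqbak ruhtz embxf saw pjr qyvx jmiju aztlo qog gnh avch khul mhmz
Hunk 3: at line 1 remove [qoi,fvw,kqbak] add [axp] -> 14 lines: gdet axp ruhtz embxf saw pjr qyvx jmiju aztlo qog gnh avch khul mhmz

Answer: gdet
axp
ruhtz
embxf
saw
pjr
qyvx
jmiju
aztlo
qog
gnh
avch
khul
mhmz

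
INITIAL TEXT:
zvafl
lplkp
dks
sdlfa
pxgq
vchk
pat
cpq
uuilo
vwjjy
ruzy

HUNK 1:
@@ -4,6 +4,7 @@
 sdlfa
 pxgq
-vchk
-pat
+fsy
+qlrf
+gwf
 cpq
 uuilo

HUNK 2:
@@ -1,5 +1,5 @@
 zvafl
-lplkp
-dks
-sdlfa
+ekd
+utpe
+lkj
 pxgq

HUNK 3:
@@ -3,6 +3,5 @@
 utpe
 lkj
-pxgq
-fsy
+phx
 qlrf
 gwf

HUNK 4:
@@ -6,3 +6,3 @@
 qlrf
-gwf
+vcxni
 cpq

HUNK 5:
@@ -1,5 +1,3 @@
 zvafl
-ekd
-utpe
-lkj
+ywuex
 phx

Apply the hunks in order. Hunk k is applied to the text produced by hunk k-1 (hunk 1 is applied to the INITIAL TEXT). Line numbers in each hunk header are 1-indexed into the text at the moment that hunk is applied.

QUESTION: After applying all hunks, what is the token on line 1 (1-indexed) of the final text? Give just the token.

Hunk 1: at line 4 remove [vchk,pat] add [fsy,qlrf,gwf] -> 12 lines: zvafl lplkp dks sdlfa pxgq fsy qlrf gwf cpq uuilo vwjjy ruzy
Hunk 2: at line 1 remove [lplkp,dks,sdlfa] add [ekd,utpe,lkj] -> 12 lines: zvafl ekd utpe lkj pxgq fsy qlrf gwf cpq uuilo vwjjy ruzy
Hunk 3: at line 3 remove [pxgq,fsy] add [phx] -> 11 lines: zvafl ekd utpe lkj phx qlrf gwf cpq uuilo vwjjy ruzy
Hunk 4: at line 6 remove [gwf] add [vcxni] -> 11 lines: zvafl ekd utpe lkj phx qlrf vcxni cpq uuilo vwjjy ruzy
Hunk 5: at line 1 remove [ekd,utpe,lkj] add [ywuex] -> 9 lines: zvafl ywuex phx qlrf vcxni cpq uuilo vwjjy ruzy
Final line 1: zvafl

Answer: zvafl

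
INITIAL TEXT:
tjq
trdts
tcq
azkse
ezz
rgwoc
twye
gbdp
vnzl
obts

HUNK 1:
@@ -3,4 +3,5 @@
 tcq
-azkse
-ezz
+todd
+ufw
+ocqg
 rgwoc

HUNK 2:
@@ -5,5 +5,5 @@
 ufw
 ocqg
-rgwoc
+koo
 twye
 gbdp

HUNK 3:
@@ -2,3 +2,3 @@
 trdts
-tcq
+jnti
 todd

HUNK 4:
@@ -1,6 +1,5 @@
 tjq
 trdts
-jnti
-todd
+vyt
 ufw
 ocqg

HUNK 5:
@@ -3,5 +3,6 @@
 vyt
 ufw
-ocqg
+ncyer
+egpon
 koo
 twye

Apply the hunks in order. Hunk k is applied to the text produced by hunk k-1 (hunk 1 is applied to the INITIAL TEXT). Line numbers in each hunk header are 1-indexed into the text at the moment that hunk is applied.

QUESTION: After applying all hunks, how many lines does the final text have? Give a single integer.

Hunk 1: at line 3 remove [azkse,ezz] add [todd,ufw,ocqg] -> 11 lines: tjq trdts tcq todd ufw ocqg rgwoc twye gbdp vnzl obts
Hunk 2: at line 5 remove [rgwoc] add [koo] -> 11 lines: tjq trdts tcq todd ufw ocqg koo twye gbdp vnzl obts
Hunk 3: at line 2 remove [tcq] add [jnti] -> 11 lines: tjq trdts jnti todd ufw ocqg koo twye gbdp vnzl obts
Hunk 4: at line 1 remove [jnti,todd] add [vyt] -> 10 lines: tjq trdts vyt ufw ocqg koo twye gbdp vnzl obts
Hunk 5: at line 3 remove [ocqg] add [ncyer,egpon] -> 11 lines: tjq trdts vyt ufw ncyer egpon koo twye gbdp vnzl obts
Final line count: 11

Answer: 11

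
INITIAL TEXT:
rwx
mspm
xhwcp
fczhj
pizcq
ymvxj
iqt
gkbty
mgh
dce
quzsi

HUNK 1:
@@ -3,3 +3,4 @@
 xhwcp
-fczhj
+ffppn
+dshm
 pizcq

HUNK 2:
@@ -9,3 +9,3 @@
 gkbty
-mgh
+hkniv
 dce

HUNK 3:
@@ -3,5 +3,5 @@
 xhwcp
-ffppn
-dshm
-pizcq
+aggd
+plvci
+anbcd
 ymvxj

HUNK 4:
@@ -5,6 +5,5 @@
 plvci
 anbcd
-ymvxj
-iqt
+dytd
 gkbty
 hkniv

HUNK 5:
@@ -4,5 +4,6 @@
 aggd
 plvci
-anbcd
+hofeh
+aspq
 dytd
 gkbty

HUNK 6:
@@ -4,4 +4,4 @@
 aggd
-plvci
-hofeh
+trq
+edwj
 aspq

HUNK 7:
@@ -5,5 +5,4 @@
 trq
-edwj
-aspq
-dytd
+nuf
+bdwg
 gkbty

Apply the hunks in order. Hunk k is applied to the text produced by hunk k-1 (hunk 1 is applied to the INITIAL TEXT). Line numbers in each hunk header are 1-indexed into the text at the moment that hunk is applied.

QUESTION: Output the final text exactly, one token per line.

Hunk 1: at line 3 remove [fczhj] add [ffppn,dshm] -> 12 lines: rwx mspm xhwcp ffppn dshm pizcq ymvxj iqt gkbty mgh dce quzsi
Hunk 2: at line 9 remove [mgh] add [hkniv] -> 12 lines: rwx mspm xhwcp ffppn dshm pizcq ymvxj iqt gkbty hkniv dce quzsi
Hunk 3: at line 3 remove [ffppn,dshm,pizcq] add [aggd,plvci,anbcd] -> 12 lines: rwx mspm xhwcp aggd plvci anbcd ymvxj iqt gkbty hkniv dce quzsi
Hunk 4: at line 5 remove [ymvxj,iqt] add [dytd] -> 11 lines: rwx mspm xhwcp aggd plvci anbcd dytd gkbty hkniv dce quzsi
Hunk 5: at line 4 remove [anbcd] add [hofeh,aspq] -> 12 lines: rwx mspm xhwcp aggd plvci hofeh aspq dytd gkbty hkniv dce quzsi
Hunk 6: at line 4 remove [plvci,hofeh] add [trq,edwj] -> 12 lines: rwx mspm xhwcp aggd trq edwj aspq dytd gkbty hkniv dce quzsi
Hunk 7: at line 5 remove [edwj,aspq,dytd] add [nuf,bdwg] -> 11 lines: rwx mspm xhwcp aggd trq nuf bdwg gkbty hkniv dce quzsi

Answer: rwx
mspm
xhwcp
aggd
trq
nuf
bdwg
gkbty
hkniv
dce
quzsi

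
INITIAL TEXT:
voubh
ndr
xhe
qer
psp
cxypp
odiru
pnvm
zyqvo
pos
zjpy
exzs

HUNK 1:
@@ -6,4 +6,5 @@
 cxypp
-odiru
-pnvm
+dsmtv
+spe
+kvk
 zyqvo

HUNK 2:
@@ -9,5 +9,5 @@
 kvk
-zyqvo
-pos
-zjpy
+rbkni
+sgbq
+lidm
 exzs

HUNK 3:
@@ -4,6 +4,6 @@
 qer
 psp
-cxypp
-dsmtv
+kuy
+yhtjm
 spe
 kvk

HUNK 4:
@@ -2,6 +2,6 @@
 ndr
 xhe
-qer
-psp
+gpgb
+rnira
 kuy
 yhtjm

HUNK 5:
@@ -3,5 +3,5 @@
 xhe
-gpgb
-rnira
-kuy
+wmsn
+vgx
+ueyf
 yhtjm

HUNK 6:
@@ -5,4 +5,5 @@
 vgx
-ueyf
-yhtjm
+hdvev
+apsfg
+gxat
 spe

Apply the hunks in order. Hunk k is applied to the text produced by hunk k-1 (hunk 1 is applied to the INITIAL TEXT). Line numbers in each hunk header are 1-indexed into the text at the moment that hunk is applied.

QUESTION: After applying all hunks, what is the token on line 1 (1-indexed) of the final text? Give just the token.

Hunk 1: at line 6 remove [odiru,pnvm] add [dsmtv,spe,kvk] -> 13 lines: voubh ndr xhe qer psp cxypp dsmtv spe kvk zyqvo pos zjpy exzs
Hunk 2: at line 9 remove [zyqvo,pos,zjpy] add [rbkni,sgbq,lidm] -> 13 lines: voubh ndr xhe qer psp cxypp dsmtv spe kvk rbkni sgbq lidm exzs
Hunk 3: at line 4 remove [cxypp,dsmtv] add [kuy,yhtjm] -> 13 lines: voubh ndr xhe qer psp kuy yhtjm spe kvk rbkni sgbq lidm exzs
Hunk 4: at line 2 remove [qer,psp] add [gpgb,rnira] -> 13 lines: voubh ndr xhe gpgb rnira kuy yhtjm spe kvk rbkni sgbq lidm exzs
Hunk 5: at line 3 remove [gpgb,rnira,kuy] add [wmsn,vgx,ueyf] -> 13 lines: voubh ndr xhe wmsn vgx ueyf yhtjm spe kvk rbkni sgbq lidm exzs
Hunk 6: at line 5 remove [ueyf,yhtjm] add [hdvev,apsfg,gxat] -> 14 lines: voubh ndr xhe wmsn vgx hdvev apsfg gxat spe kvk rbkni sgbq lidm exzs
Final line 1: voubh

Answer: voubh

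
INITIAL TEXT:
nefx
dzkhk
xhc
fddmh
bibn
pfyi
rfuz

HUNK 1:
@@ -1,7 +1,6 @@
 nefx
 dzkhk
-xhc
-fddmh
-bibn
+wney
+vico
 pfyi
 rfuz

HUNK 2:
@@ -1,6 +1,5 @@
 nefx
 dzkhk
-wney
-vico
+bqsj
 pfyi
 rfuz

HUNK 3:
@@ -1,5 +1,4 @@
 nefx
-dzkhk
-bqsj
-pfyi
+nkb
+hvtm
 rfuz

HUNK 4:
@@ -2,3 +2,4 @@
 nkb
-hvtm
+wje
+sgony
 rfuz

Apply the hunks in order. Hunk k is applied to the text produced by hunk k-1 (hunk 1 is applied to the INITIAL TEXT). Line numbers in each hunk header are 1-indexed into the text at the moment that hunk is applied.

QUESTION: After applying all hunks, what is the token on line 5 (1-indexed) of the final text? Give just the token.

Answer: rfuz

Derivation:
Hunk 1: at line 1 remove [xhc,fddmh,bibn] add [wney,vico] -> 6 lines: nefx dzkhk wney vico pfyi rfuz
Hunk 2: at line 1 remove [wney,vico] add [bqsj] -> 5 lines: nefx dzkhk bqsj pfyi rfuz
Hunk 3: at line 1 remove [dzkhk,bqsj,pfyi] add [nkb,hvtm] -> 4 lines: nefx nkb hvtm rfuz
Hunk 4: at line 2 remove [hvtm] add [wje,sgony] -> 5 lines: nefx nkb wje sgony rfuz
Final line 5: rfuz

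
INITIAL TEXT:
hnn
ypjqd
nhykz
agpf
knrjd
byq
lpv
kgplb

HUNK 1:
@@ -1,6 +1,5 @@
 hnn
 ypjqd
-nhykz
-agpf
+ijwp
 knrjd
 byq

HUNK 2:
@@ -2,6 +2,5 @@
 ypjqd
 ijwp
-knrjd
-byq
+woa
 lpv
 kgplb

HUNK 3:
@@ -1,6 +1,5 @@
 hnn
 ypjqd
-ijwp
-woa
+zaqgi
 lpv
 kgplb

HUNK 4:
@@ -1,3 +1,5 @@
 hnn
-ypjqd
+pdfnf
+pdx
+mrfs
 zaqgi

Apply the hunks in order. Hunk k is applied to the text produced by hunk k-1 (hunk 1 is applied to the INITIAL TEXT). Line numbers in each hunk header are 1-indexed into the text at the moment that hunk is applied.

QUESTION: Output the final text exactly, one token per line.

Hunk 1: at line 1 remove [nhykz,agpf] add [ijwp] -> 7 lines: hnn ypjqd ijwp knrjd byq lpv kgplb
Hunk 2: at line 2 remove [knrjd,byq] add [woa] -> 6 lines: hnn ypjqd ijwp woa lpv kgplb
Hunk 3: at line 1 remove [ijwp,woa] add [zaqgi] -> 5 lines: hnn ypjqd zaqgi lpv kgplb
Hunk 4: at line 1 remove [ypjqd] add [pdfnf,pdx,mrfs] -> 7 lines: hnn pdfnf pdx mrfs zaqgi lpv kgplb

Answer: hnn
pdfnf
pdx
mrfs
zaqgi
lpv
kgplb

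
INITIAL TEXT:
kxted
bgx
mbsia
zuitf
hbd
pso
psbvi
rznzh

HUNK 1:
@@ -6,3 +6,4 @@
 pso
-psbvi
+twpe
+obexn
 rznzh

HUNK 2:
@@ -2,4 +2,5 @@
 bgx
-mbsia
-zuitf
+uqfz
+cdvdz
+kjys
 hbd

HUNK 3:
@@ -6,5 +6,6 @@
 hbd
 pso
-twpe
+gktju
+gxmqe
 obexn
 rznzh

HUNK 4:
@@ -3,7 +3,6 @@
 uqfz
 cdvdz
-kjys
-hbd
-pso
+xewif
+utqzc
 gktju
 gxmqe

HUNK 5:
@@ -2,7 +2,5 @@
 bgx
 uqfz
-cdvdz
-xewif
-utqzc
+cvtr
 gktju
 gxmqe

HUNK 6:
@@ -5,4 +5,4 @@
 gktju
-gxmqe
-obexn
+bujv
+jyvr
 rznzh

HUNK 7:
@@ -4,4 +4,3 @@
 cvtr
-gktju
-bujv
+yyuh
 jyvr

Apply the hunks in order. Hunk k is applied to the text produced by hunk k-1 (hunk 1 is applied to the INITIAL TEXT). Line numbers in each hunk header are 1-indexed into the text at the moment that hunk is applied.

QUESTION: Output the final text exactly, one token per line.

Answer: kxted
bgx
uqfz
cvtr
yyuh
jyvr
rznzh

Derivation:
Hunk 1: at line 6 remove [psbvi] add [twpe,obexn] -> 9 lines: kxted bgx mbsia zuitf hbd pso twpe obexn rznzh
Hunk 2: at line 2 remove [mbsia,zuitf] add [uqfz,cdvdz,kjys] -> 10 lines: kxted bgx uqfz cdvdz kjys hbd pso twpe obexn rznzh
Hunk 3: at line 6 remove [twpe] add [gktju,gxmqe] -> 11 lines: kxted bgx uqfz cdvdz kjys hbd pso gktju gxmqe obexn rznzh
Hunk 4: at line 3 remove [kjys,hbd,pso] add [xewif,utqzc] -> 10 lines: kxted bgx uqfz cdvdz xewif utqzc gktju gxmqe obexn rznzh
Hunk 5: at line 2 remove [cdvdz,xewif,utqzc] add [cvtr] -> 8 lines: kxted bgx uqfz cvtr gktju gxmqe obexn rznzh
Hunk 6: at line 5 remove [gxmqe,obexn] add [bujv,jyvr] -> 8 lines: kxted bgx uqfz cvtr gktju bujv jyvr rznzh
Hunk 7: at line 4 remove [gktju,bujv] add [yyuh] -> 7 lines: kxted bgx uqfz cvtr yyuh jyvr rznzh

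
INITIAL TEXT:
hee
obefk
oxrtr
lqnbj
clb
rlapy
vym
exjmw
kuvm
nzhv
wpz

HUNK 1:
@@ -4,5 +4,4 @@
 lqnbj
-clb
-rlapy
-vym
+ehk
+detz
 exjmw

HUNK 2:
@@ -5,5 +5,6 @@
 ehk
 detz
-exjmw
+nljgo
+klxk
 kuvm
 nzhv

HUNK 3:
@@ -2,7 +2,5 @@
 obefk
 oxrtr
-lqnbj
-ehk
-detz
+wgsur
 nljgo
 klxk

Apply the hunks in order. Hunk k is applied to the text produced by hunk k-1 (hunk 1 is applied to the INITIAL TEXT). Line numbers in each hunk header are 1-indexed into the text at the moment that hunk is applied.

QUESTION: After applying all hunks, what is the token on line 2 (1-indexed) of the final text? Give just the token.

Hunk 1: at line 4 remove [clb,rlapy,vym] add [ehk,detz] -> 10 lines: hee obefk oxrtr lqnbj ehk detz exjmw kuvm nzhv wpz
Hunk 2: at line 5 remove [exjmw] add [nljgo,klxk] -> 11 lines: hee obefk oxrtr lqnbj ehk detz nljgo klxk kuvm nzhv wpz
Hunk 3: at line 2 remove [lqnbj,ehk,detz] add [wgsur] -> 9 lines: hee obefk oxrtr wgsur nljgo klxk kuvm nzhv wpz
Final line 2: obefk

Answer: obefk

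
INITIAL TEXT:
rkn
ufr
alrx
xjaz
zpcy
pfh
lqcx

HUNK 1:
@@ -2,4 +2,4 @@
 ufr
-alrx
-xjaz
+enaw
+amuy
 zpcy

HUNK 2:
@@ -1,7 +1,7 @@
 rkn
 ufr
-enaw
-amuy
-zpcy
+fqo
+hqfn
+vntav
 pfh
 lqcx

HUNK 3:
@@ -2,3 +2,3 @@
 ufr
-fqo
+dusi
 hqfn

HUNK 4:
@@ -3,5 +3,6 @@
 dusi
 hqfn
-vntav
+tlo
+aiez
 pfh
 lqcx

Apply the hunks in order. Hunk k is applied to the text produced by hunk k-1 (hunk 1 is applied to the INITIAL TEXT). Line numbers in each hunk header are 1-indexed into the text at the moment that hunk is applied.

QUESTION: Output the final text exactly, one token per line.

Answer: rkn
ufr
dusi
hqfn
tlo
aiez
pfh
lqcx

Derivation:
Hunk 1: at line 2 remove [alrx,xjaz] add [enaw,amuy] -> 7 lines: rkn ufr enaw amuy zpcy pfh lqcx
Hunk 2: at line 1 remove [enaw,amuy,zpcy] add [fqo,hqfn,vntav] -> 7 lines: rkn ufr fqo hqfn vntav pfh lqcx
Hunk 3: at line 2 remove [fqo] add [dusi] -> 7 lines: rkn ufr dusi hqfn vntav pfh lqcx
Hunk 4: at line 3 remove [vntav] add [tlo,aiez] -> 8 lines: rkn ufr dusi hqfn tlo aiez pfh lqcx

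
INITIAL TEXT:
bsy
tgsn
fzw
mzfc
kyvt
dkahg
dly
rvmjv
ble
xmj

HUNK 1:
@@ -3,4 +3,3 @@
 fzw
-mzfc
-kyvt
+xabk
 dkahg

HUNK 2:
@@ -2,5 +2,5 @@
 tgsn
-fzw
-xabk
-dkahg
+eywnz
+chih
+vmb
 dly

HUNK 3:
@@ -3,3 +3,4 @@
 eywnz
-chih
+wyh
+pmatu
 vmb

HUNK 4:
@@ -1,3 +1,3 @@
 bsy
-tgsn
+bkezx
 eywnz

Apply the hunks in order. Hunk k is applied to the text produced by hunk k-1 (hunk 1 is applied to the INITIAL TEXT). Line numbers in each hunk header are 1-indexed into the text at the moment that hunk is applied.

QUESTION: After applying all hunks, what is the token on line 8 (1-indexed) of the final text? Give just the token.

Answer: rvmjv

Derivation:
Hunk 1: at line 3 remove [mzfc,kyvt] add [xabk] -> 9 lines: bsy tgsn fzw xabk dkahg dly rvmjv ble xmj
Hunk 2: at line 2 remove [fzw,xabk,dkahg] add [eywnz,chih,vmb] -> 9 lines: bsy tgsn eywnz chih vmb dly rvmjv ble xmj
Hunk 3: at line 3 remove [chih] add [wyh,pmatu] -> 10 lines: bsy tgsn eywnz wyh pmatu vmb dly rvmjv ble xmj
Hunk 4: at line 1 remove [tgsn] add [bkezx] -> 10 lines: bsy bkezx eywnz wyh pmatu vmb dly rvmjv ble xmj
Final line 8: rvmjv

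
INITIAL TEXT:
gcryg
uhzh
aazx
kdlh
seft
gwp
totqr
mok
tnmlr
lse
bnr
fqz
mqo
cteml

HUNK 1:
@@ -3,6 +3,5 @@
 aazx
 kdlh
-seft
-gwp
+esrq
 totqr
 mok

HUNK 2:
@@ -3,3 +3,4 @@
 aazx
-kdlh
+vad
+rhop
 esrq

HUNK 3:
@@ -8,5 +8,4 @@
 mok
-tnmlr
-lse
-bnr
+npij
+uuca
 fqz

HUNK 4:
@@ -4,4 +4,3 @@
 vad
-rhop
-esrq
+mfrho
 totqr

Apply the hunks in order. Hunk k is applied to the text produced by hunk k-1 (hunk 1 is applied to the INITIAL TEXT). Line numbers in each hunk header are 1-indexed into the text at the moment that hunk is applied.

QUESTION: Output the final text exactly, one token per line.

Answer: gcryg
uhzh
aazx
vad
mfrho
totqr
mok
npij
uuca
fqz
mqo
cteml

Derivation:
Hunk 1: at line 3 remove [seft,gwp] add [esrq] -> 13 lines: gcryg uhzh aazx kdlh esrq totqr mok tnmlr lse bnr fqz mqo cteml
Hunk 2: at line 3 remove [kdlh] add [vad,rhop] -> 14 lines: gcryg uhzh aazx vad rhop esrq totqr mok tnmlr lse bnr fqz mqo cteml
Hunk 3: at line 8 remove [tnmlr,lse,bnr] add [npij,uuca] -> 13 lines: gcryg uhzh aazx vad rhop esrq totqr mok npij uuca fqz mqo cteml
Hunk 4: at line 4 remove [rhop,esrq] add [mfrho] -> 12 lines: gcryg uhzh aazx vad mfrho totqr mok npij uuca fqz mqo cteml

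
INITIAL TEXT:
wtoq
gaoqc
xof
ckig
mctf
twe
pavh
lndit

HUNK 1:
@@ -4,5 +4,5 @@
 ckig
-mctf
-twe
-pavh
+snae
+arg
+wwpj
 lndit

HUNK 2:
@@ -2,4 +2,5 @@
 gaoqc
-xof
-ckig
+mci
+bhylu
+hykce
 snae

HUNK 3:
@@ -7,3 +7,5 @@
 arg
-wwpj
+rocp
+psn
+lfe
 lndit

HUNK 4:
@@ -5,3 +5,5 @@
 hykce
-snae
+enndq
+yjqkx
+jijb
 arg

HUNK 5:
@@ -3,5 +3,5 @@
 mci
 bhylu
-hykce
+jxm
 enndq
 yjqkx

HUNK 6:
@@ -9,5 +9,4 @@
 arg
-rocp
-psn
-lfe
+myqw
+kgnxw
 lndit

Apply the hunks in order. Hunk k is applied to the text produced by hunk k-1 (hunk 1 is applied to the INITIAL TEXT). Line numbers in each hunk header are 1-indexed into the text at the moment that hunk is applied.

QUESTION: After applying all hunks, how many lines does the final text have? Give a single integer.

Answer: 12

Derivation:
Hunk 1: at line 4 remove [mctf,twe,pavh] add [snae,arg,wwpj] -> 8 lines: wtoq gaoqc xof ckig snae arg wwpj lndit
Hunk 2: at line 2 remove [xof,ckig] add [mci,bhylu,hykce] -> 9 lines: wtoq gaoqc mci bhylu hykce snae arg wwpj lndit
Hunk 3: at line 7 remove [wwpj] add [rocp,psn,lfe] -> 11 lines: wtoq gaoqc mci bhylu hykce snae arg rocp psn lfe lndit
Hunk 4: at line 5 remove [snae] add [enndq,yjqkx,jijb] -> 13 lines: wtoq gaoqc mci bhylu hykce enndq yjqkx jijb arg rocp psn lfe lndit
Hunk 5: at line 3 remove [hykce] add [jxm] -> 13 lines: wtoq gaoqc mci bhylu jxm enndq yjqkx jijb arg rocp psn lfe lndit
Hunk 6: at line 9 remove [rocp,psn,lfe] add [myqw,kgnxw] -> 12 lines: wtoq gaoqc mci bhylu jxm enndq yjqkx jijb arg myqw kgnxw lndit
Final line count: 12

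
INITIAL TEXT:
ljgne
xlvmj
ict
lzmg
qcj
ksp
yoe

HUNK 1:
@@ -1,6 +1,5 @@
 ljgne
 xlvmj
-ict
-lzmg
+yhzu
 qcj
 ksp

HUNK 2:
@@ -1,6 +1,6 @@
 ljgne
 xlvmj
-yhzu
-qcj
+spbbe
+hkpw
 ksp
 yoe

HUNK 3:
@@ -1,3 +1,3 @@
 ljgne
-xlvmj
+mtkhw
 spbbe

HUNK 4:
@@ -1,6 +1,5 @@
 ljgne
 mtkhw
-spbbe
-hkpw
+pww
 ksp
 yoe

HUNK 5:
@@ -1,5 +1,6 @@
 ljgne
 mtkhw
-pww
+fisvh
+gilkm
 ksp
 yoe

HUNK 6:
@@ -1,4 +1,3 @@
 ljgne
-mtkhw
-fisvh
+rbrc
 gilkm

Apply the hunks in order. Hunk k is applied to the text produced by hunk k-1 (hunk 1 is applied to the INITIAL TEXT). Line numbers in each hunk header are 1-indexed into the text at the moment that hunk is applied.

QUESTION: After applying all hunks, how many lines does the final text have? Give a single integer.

Answer: 5

Derivation:
Hunk 1: at line 1 remove [ict,lzmg] add [yhzu] -> 6 lines: ljgne xlvmj yhzu qcj ksp yoe
Hunk 2: at line 1 remove [yhzu,qcj] add [spbbe,hkpw] -> 6 lines: ljgne xlvmj spbbe hkpw ksp yoe
Hunk 3: at line 1 remove [xlvmj] add [mtkhw] -> 6 lines: ljgne mtkhw spbbe hkpw ksp yoe
Hunk 4: at line 1 remove [spbbe,hkpw] add [pww] -> 5 lines: ljgne mtkhw pww ksp yoe
Hunk 5: at line 1 remove [pww] add [fisvh,gilkm] -> 6 lines: ljgne mtkhw fisvh gilkm ksp yoe
Hunk 6: at line 1 remove [mtkhw,fisvh] add [rbrc] -> 5 lines: ljgne rbrc gilkm ksp yoe
Final line count: 5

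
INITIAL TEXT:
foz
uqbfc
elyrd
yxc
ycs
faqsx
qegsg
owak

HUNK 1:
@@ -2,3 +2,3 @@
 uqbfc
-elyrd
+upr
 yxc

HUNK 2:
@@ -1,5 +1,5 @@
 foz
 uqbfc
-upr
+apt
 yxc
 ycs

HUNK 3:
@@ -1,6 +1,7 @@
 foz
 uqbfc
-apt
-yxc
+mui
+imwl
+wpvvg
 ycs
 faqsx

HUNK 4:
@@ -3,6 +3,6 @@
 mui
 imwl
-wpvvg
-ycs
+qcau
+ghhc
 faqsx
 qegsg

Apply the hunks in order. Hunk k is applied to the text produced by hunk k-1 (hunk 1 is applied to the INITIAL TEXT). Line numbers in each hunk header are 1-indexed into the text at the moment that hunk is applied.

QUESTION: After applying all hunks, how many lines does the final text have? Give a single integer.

Answer: 9

Derivation:
Hunk 1: at line 2 remove [elyrd] add [upr] -> 8 lines: foz uqbfc upr yxc ycs faqsx qegsg owak
Hunk 2: at line 1 remove [upr] add [apt] -> 8 lines: foz uqbfc apt yxc ycs faqsx qegsg owak
Hunk 3: at line 1 remove [apt,yxc] add [mui,imwl,wpvvg] -> 9 lines: foz uqbfc mui imwl wpvvg ycs faqsx qegsg owak
Hunk 4: at line 3 remove [wpvvg,ycs] add [qcau,ghhc] -> 9 lines: foz uqbfc mui imwl qcau ghhc faqsx qegsg owak
Final line count: 9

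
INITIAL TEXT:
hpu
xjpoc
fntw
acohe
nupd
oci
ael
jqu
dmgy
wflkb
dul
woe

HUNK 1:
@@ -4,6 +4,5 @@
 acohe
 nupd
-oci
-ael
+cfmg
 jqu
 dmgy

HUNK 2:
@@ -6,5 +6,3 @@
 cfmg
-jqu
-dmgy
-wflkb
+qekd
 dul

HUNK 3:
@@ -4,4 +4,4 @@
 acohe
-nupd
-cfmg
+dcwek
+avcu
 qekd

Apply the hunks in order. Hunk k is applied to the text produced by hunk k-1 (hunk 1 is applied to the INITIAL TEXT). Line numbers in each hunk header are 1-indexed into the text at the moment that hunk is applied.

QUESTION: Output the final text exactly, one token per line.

Hunk 1: at line 4 remove [oci,ael] add [cfmg] -> 11 lines: hpu xjpoc fntw acohe nupd cfmg jqu dmgy wflkb dul woe
Hunk 2: at line 6 remove [jqu,dmgy,wflkb] add [qekd] -> 9 lines: hpu xjpoc fntw acohe nupd cfmg qekd dul woe
Hunk 3: at line 4 remove [nupd,cfmg] add [dcwek,avcu] -> 9 lines: hpu xjpoc fntw acohe dcwek avcu qekd dul woe

Answer: hpu
xjpoc
fntw
acohe
dcwek
avcu
qekd
dul
woe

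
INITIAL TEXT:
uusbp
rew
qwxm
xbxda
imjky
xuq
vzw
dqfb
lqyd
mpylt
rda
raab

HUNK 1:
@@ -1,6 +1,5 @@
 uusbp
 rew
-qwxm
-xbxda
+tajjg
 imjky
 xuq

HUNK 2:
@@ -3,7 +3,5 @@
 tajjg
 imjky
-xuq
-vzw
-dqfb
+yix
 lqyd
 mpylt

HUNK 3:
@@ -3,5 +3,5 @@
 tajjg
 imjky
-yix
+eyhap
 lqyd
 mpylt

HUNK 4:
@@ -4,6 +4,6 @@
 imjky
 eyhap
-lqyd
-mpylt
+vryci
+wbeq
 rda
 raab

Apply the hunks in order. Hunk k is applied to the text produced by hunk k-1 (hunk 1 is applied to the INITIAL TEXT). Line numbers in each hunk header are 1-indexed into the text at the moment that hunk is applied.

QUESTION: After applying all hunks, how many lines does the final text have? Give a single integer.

Answer: 9

Derivation:
Hunk 1: at line 1 remove [qwxm,xbxda] add [tajjg] -> 11 lines: uusbp rew tajjg imjky xuq vzw dqfb lqyd mpylt rda raab
Hunk 2: at line 3 remove [xuq,vzw,dqfb] add [yix] -> 9 lines: uusbp rew tajjg imjky yix lqyd mpylt rda raab
Hunk 3: at line 3 remove [yix] add [eyhap] -> 9 lines: uusbp rew tajjg imjky eyhap lqyd mpylt rda raab
Hunk 4: at line 4 remove [lqyd,mpylt] add [vryci,wbeq] -> 9 lines: uusbp rew tajjg imjky eyhap vryci wbeq rda raab
Final line count: 9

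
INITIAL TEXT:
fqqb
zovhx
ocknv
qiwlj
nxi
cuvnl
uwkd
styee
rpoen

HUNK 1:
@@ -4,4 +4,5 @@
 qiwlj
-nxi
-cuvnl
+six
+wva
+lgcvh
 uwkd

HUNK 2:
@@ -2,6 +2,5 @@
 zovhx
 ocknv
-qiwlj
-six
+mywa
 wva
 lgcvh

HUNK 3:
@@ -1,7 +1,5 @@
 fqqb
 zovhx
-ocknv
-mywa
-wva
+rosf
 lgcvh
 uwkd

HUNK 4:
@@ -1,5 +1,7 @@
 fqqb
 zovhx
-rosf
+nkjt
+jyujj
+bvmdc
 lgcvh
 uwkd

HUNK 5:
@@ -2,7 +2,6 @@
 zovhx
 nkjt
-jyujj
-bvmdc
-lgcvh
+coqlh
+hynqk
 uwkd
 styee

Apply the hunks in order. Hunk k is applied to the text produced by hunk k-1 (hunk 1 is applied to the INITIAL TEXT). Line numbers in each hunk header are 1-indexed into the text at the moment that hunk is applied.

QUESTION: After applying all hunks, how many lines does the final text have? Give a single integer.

Answer: 8

Derivation:
Hunk 1: at line 4 remove [nxi,cuvnl] add [six,wva,lgcvh] -> 10 lines: fqqb zovhx ocknv qiwlj six wva lgcvh uwkd styee rpoen
Hunk 2: at line 2 remove [qiwlj,six] add [mywa] -> 9 lines: fqqb zovhx ocknv mywa wva lgcvh uwkd styee rpoen
Hunk 3: at line 1 remove [ocknv,mywa,wva] add [rosf] -> 7 lines: fqqb zovhx rosf lgcvh uwkd styee rpoen
Hunk 4: at line 1 remove [rosf] add [nkjt,jyujj,bvmdc] -> 9 lines: fqqb zovhx nkjt jyujj bvmdc lgcvh uwkd styee rpoen
Hunk 5: at line 2 remove [jyujj,bvmdc,lgcvh] add [coqlh,hynqk] -> 8 lines: fqqb zovhx nkjt coqlh hynqk uwkd styee rpoen
Final line count: 8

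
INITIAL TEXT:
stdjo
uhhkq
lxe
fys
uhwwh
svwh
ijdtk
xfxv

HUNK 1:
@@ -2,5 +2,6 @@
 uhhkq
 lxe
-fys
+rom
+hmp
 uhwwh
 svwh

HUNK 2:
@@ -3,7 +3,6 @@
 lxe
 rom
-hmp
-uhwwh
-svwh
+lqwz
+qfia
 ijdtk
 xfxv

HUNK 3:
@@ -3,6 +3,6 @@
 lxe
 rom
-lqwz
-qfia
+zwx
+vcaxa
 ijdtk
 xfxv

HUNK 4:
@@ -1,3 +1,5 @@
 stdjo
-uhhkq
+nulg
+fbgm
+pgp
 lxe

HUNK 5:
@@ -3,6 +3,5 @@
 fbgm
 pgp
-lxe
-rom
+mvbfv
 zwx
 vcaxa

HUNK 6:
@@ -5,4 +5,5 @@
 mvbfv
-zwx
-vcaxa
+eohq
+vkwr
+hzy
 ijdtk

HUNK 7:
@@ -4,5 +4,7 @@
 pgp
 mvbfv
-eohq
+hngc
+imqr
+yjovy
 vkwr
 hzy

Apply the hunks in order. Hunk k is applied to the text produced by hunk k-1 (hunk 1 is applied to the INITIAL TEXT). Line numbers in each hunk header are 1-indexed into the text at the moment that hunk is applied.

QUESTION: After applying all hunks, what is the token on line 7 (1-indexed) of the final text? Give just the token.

Answer: imqr

Derivation:
Hunk 1: at line 2 remove [fys] add [rom,hmp] -> 9 lines: stdjo uhhkq lxe rom hmp uhwwh svwh ijdtk xfxv
Hunk 2: at line 3 remove [hmp,uhwwh,svwh] add [lqwz,qfia] -> 8 lines: stdjo uhhkq lxe rom lqwz qfia ijdtk xfxv
Hunk 3: at line 3 remove [lqwz,qfia] add [zwx,vcaxa] -> 8 lines: stdjo uhhkq lxe rom zwx vcaxa ijdtk xfxv
Hunk 4: at line 1 remove [uhhkq] add [nulg,fbgm,pgp] -> 10 lines: stdjo nulg fbgm pgp lxe rom zwx vcaxa ijdtk xfxv
Hunk 5: at line 3 remove [lxe,rom] add [mvbfv] -> 9 lines: stdjo nulg fbgm pgp mvbfv zwx vcaxa ijdtk xfxv
Hunk 6: at line 5 remove [zwx,vcaxa] add [eohq,vkwr,hzy] -> 10 lines: stdjo nulg fbgm pgp mvbfv eohq vkwr hzy ijdtk xfxv
Hunk 7: at line 4 remove [eohq] add [hngc,imqr,yjovy] -> 12 lines: stdjo nulg fbgm pgp mvbfv hngc imqr yjovy vkwr hzy ijdtk xfxv
Final line 7: imqr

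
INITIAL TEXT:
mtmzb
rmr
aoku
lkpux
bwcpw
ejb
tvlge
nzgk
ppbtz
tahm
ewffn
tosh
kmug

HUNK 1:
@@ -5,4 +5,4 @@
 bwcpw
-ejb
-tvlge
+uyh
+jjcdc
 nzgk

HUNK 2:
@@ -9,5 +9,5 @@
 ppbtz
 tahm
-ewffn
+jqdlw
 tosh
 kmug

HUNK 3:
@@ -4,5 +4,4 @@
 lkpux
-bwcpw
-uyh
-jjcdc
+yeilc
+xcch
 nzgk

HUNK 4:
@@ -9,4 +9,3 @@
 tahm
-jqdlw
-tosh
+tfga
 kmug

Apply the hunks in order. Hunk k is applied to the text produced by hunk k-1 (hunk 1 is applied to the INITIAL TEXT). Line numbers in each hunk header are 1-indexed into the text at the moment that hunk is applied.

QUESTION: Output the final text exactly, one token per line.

Answer: mtmzb
rmr
aoku
lkpux
yeilc
xcch
nzgk
ppbtz
tahm
tfga
kmug

Derivation:
Hunk 1: at line 5 remove [ejb,tvlge] add [uyh,jjcdc] -> 13 lines: mtmzb rmr aoku lkpux bwcpw uyh jjcdc nzgk ppbtz tahm ewffn tosh kmug
Hunk 2: at line 9 remove [ewffn] add [jqdlw] -> 13 lines: mtmzb rmr aoku lkpux bwcpw uyh jjcdc nzgk ppbtz tahm jqdlw tosh kmug
Hunk 3: at line 4 remove [bwcpw,uyh,jjcdc] add [yeilc,xcch] -> 12 lines: mtmzb rmr aoku lkpux yeilc xcch nzgk ppbtz tahm jqdlw tosh kmug
Hunk 4: at line 9 remove [jqdlw,tosh] add [tfga] -> 11 lines: mtmzb rmr aoku lkpux yeilc xcch nzgk ppbtz tahm tfga kmug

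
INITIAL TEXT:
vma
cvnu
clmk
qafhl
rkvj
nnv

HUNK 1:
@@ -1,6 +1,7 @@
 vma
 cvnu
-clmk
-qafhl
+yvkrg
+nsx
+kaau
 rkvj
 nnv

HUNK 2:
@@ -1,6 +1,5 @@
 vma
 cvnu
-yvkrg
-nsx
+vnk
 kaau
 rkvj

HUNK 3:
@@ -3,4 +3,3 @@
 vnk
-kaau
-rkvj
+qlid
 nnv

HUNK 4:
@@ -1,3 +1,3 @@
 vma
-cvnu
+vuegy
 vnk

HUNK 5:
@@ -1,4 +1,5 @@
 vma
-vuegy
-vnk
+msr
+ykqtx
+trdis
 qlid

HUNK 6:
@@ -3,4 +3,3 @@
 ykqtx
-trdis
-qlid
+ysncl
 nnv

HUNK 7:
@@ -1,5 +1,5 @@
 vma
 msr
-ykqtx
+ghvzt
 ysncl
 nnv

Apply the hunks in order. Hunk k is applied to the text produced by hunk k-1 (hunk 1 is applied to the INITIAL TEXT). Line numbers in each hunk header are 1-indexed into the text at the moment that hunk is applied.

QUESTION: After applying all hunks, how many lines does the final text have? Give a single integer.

Hunk 1: at line 1 remove [clmk,qafhl] add [yvkrg,nsx,kaau] -> 7 lines: vma cvnu yvkrg nsx kaau rkvj nnv
Hunk 2: at line 1 remove [yvkrg,nsx] add [vnk] -> 6 lines: vma cvnu vnk kaau rkvj nnv
Hunk 3: at line 3 remove [kaau,rkvj] add [qlid] -> 5 lines: vma cvnu vnk qlid nnv
Hunk 4: at line 1 remove [cvnu] add [vuegy] -> 5 lines: vma vuegy vnk qlid nnv
Hunk 5: at line 1 remove [vuegy,vnk] add [msr,ykqtx,trdis] -> 6 lines: vma msr ykqtx trdis qlid nnv
Hunk 6: at line 3 remove [trdis,qlid] add [ysncl] -> 5 lines: vma msr ykqtx ysncl nnv
Hunk 7: at line 1 remove [ykqtx] add [ghvzt] -> 5 lines: vma msr ghvzt ysncl nnv
Final line count: 5

Answer: 5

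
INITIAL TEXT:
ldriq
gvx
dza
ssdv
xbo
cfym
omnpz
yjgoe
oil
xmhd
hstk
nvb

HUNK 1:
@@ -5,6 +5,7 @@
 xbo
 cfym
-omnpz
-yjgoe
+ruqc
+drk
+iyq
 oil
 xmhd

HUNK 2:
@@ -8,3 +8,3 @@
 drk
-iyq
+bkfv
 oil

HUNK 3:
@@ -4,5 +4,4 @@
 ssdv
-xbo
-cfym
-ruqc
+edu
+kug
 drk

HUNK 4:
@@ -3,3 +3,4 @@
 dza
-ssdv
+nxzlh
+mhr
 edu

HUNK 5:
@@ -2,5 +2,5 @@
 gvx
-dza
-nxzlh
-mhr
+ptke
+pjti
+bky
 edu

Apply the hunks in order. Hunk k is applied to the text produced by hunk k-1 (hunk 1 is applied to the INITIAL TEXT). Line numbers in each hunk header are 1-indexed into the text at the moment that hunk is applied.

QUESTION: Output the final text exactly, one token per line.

Answer: ldriq
gvx
ptke
pjti
bky
edu
kug
drk
bkfv
oil
xmhd
hstk
nvb

Derivation:
Hunk 1: at line 5 remove [omnpz,yjgoe] add [ruqc,drk,iyq] -> 13 lines: ldriq gvx dza ssdv xbo cfym ruqc drk iyq oil xmhd hstk nvb
Hunk 2: at line 8 remove [iyq] add [bkfv] -> 13 lines: ldriq gvx dza ssdv xbo cfym ruqc drk bkfv oil xmhd hstk nvb
Hunk 3: at line 4 remove [xbo,cfym,ruqc] add [edu,kug] -> 12 lines: ldriq gvx dza ssdv edu kug drk bkfv oil xmhd hstk nvb
Hunk 4: at line 3 remove [ssdv] add [nxzlh,mhr] -> 13 lines: ldriq gvx dza nxzlh mhr edu kug drk bkfv oil xmhd hstk nvb
Hunk 5: at line 2 remove [dza,nxzlh,mhr] add [ptke,pjti,bky] -> 13 lines: ldriq gvx ptke pjti bky edu kug drk bkfv oil xmhd hstk nvb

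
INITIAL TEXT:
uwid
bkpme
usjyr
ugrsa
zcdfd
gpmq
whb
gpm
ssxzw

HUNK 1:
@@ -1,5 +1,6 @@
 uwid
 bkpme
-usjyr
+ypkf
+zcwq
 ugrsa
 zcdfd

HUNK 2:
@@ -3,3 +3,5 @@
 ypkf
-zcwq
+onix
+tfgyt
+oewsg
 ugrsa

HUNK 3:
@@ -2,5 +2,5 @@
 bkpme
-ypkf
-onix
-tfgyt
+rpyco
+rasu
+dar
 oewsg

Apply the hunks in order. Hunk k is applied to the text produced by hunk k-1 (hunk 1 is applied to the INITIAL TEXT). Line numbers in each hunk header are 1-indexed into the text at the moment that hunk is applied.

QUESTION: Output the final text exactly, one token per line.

Hunk 1: at line 1 remove [usjyr] add [ypkf,zcwq] -> 10 lines: uwid bkpme ypkf zcwq ugrsa zcdfd gpmq whb gpm ssxzw
Hunk 2: at line 3 remove [zcwq] add [onix,tfgyt,oewsg] -> 12 lines: uwid bkpme ypkf onix tfgyt oewsg ugrsa zcdfd gpmq whb gpm ssxzw
Hunk 3: at line 2 remove [ypkf,onix,tfgyt] add [rpyco,rasu,dar] -> 12 lines: uwid bkpme rpyco rasu dar oewsg ugrsa zcdfd gpmq whb gpm ssxzw

Answer: uwid
bkpme
rpyco
rasu
dar
oewsg
ugrsa
zcdfd
gpmq
whb
gpm
ssxzw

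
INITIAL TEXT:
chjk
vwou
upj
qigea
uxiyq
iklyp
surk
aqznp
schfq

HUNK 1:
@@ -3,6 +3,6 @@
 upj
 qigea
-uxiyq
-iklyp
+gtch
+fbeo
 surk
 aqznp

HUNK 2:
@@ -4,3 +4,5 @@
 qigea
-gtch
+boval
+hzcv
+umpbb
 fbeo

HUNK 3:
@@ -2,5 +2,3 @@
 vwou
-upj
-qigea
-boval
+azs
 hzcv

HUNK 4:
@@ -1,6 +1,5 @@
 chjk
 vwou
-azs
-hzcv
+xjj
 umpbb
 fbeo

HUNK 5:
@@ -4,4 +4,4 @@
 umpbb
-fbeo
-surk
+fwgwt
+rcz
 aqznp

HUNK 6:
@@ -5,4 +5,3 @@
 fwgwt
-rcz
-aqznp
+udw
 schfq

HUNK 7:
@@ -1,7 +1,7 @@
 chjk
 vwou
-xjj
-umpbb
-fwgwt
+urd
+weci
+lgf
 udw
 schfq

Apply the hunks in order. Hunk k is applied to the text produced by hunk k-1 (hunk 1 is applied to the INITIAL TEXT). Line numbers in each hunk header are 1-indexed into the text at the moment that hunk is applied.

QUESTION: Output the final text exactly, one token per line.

Hunk 1: at line 3 remove [uxiyq,iklyp] add [gtch,fbeo] -> 9 lines: chjk vwou upj qigea gtch fbeo surk aqznp schfq
Hunk 2: at line 4 remove [gtch] add [boval,hzcv,umpbb] -> 11 lines: chjk vwou upj qigea boval hzcv umpbb fbeo surk aqznp schfq
Hunk 3: at line 2 remove [upj,qigea,boval] add [azs] -> 9 lines: chjk vwou azs hzcv umpbb fbeo surk aqznp schfq
Hunk 4: at line 1 remove [azs,hzcv] add [xjj] -> 8 lines: chjk vwou xjj umpbb fbeo surk aqznp schfq
Hunk 5: at line 4 remove [fbeo,surk] add [fwgwt,rcz] -> 8 lines: chjk vwou xjj umpbb fwgwt rcz aqznp schfq
Hunk 6: at line 5 remove [rcz,aqznp] add [udw] -> 7 lines: chjk vwou xjj umpbb fwgwt udw schfq
Hunk 7: at line 1 remove [xjj,umpbb,fwgwt] add [urd,weci,lgf] -> 7 lines: chjk vwou urd weci lgf udw schfq

Answer: chjk
vwou
urd
weci
lgf
udw
schfq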